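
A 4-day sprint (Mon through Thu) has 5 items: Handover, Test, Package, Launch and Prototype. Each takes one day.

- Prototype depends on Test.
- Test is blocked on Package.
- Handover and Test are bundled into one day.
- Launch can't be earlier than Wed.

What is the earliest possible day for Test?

Precedence pushes Test to at least Tue; downstream work caps Test at Wed.
Test at Tue is achievable: Prototype in Wed; Launch in Wed; Test in Tue; Handover in Tue; Package in Mon.

Tue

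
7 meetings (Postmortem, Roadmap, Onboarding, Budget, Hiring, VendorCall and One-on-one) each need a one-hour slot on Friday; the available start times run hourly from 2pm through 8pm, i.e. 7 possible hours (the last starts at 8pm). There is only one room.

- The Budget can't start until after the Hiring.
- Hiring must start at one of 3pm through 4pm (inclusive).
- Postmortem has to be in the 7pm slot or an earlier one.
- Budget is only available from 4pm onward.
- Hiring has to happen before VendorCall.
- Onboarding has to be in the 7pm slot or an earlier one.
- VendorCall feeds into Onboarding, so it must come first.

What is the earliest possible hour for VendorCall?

Precedence pushes VendorCall to at least 4pm; downstream work caps VendorCall at 6pm.
VendorCall at 4pm is achievable: Roadmap -> 7pm; Onboarding -> 6pm; Budget -> 5pm; One-on-one -> 8pm; Postmortem -> 2pm; VendorCall -> 4pm; Hiring -> 3pm.

4pm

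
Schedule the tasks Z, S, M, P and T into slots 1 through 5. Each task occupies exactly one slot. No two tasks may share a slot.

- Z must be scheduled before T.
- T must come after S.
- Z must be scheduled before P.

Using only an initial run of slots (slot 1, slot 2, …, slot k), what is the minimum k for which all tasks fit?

5 slots

The precedence chain requires at least 2 distinct slots.
With at most 1 per slot and 5 tasks, at least 5 slots are needed.
5 works (last occupied slot: 5): for example T in 3, P in 4, S in 2, Z in 1, M in 5.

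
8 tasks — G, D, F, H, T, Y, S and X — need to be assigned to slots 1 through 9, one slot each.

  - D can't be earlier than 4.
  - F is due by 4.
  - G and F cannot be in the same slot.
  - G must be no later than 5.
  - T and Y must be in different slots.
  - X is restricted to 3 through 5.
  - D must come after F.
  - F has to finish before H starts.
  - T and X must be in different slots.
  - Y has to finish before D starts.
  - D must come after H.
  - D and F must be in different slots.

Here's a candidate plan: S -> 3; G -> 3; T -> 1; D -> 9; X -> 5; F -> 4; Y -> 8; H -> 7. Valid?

Valid

G must be no later than 5 — holds.
F has to finish before H starts — holds.
Y has to finish before D starts — holds.
D must come after F — holds.
T and Y must be in different slots — holds.
X is restricted to 3 through 5 — holds.
F is due by 4 — holds.
D can't be earlier than 4 — holds.
D must come after H — holds.
D and F must be in different slots — holds.
T and X must be in different slots — holds.
G and F cannot be in the same slot — holds.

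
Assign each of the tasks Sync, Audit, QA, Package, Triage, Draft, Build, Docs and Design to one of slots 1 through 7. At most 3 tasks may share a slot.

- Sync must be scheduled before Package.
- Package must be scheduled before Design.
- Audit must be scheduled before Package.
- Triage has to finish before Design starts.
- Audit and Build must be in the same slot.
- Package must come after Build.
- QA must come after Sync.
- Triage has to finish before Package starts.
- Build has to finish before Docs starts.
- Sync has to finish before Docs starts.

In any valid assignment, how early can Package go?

Precedence pushes Package to at least 2; downstream work caps Package at 6.
Package at 3 is achievable: Design -> 4; QA -> 2; Sync -> 1; Build -> 2; Audit -> 2; Triage -> 1; Package -> 3; Docs -> 3; Draft -> 1.
Nothing earlier works — the capacity limit rule out every slot before 3.

3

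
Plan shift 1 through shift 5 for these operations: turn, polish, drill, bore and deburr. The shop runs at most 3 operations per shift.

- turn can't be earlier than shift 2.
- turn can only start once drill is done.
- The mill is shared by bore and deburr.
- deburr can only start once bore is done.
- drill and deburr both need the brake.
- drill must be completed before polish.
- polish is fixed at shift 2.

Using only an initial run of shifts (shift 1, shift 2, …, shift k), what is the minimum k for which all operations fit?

The precedence chain requires at least 2 distinct shifts.
With at most 3 per shift and 5 operations, at least 2 shifts are needed.
2 works (last occupied shift: shift 2): for example drill -> shift 1, polish -> shift 2, bore -> shift 1, deburr -> shift 2, turn -> shift 2.

2 shifts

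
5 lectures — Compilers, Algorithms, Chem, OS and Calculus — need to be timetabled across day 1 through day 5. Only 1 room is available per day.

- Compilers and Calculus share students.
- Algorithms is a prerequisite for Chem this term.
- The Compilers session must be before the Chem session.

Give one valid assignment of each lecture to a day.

Compilers=day 1; Algorithms=day 2; Chem=day 3; OS=day 4; Calculus=day 5

Checking: Algorithms(day 2) before Chem(day 3); Compilers(day 1) before Chem(day 3); Compilers(day 1) != Calculus(day 5); max 1 per day (cap 1).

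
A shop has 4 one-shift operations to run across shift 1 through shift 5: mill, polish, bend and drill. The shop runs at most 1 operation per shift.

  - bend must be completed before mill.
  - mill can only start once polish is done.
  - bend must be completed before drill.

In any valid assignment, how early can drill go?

Precedence pushes drill to at least shift 2.
drill at shift 2 is achievable: polish=shift 3; bend=shift 1; drill=shift 2; mill=shift 4.

shift 2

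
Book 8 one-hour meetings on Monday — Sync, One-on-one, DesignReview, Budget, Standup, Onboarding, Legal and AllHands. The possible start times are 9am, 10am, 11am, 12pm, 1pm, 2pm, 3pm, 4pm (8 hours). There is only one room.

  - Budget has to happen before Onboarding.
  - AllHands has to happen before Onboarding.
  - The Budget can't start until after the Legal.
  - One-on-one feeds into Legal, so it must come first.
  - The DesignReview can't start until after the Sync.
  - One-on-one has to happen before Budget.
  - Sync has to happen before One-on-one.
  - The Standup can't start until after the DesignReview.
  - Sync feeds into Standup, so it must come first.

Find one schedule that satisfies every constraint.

AllHands in 3pm, Onboarding in 4pm, DesignReview in 1pm, One-on-one in 10am, Budget in 12pm, Standup in 2pm, Sync in 9am, Legal in 11am

Checking: One-on-one(10am) before Legal(11am); Sync(9am) before Standup(2pm); Legal(11am) before Budget(12pm); AllHands(3pm) before Onboarding(4pm); Sync(9am) before One-on-one(10am); Budget(12pm) before Onboarding(4pm); DesignReview(1pm) before Standup(2pm); One-on-one(10am) before Budget(12pm); Sync(9am) before DesignReview(1pm); max 1 per hour (cap 1).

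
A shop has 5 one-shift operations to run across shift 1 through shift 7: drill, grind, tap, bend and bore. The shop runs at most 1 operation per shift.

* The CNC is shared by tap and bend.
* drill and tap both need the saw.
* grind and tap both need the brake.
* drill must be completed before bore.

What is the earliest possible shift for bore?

Precedence pushes bore to at least shift 2.
bore at shift 2 is achievable: bend -> shift 5, bore -> shift 2, drill -> shift 1, grind -> shift 3, tap -> shift 4.

shift 2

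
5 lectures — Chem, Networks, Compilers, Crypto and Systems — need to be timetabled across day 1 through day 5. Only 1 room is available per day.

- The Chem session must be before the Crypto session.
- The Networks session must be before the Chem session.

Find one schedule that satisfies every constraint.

Compilers in day 4, Networks in day 1, Chem in day 2, Systems in day 5, Crypto in day 3

Checking: Chem(day 2) before Crypto(day 3); Networks(day 1) before Chem(day 2); max 1 per day (cap 1).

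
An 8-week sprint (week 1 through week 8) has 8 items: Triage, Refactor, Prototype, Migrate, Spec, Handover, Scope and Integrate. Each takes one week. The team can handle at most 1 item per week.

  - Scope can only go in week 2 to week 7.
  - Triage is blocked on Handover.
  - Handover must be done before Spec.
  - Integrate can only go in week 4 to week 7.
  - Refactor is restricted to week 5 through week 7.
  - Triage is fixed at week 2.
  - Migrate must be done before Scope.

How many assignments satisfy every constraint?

54

Splitting on Refactor: it can be week 5 (18), week 6 (18), week 7 (18). Listing each branch's schedules as (Triage, Prototype, Migrate, Spec, Handover, Scope, Integrate) by week number:
Refactor=week 5: (2,3,4,8,1,6,7) (2,3,4,8,1,7,6) (2,3,6,8,1,7,4) (2,4,3,8,1,6,7) (2,4,3,8,1,7,6) (2,6,3,8,1,4,7) (2,6,3,8,1,7,4) (2,7,3,8,1,4,6) (2,7,3,8,1,6,4) (2,8,3,4,1,6,7) (2,8,3,4,1,7,6) (2,8,3,6,1,4,7) (2,8,3,6,1,7,4) (2,8,3,7,1,4,6) (2,8,3,7,1,6,4) (2,8,4,3,1,6,7) (2,8,4,3,1,7,6) (2,8,6,3,1,7,4) — 18.
Refactor=week 6: (2,3,4,8,1,5,7) (2,3,4,8,1,7,5) (2,3,5,8,1,7,4) (2,4,3,8,1,5,7) (2,4,3,8,1,7,5) (2,5,3,8,1,4,7) (2,5,3,8,1,7,4) (2,7,3,8,1,4,5) (2,7,3,8,1,5,4) (2,8,3,4,1,5,7) (2,8,3,4,1,7,5) (2,8,3,5,1,4,7) (2,8,3,5,1,7,4) (2,8,3,7,1,4,5) (2,8,3,7,1,5,4) (2,8,4,3,1,5,7) (2,8,4,3,1,7,5) (2,8,5,3,1,7,4) — 18.
Refactor=week 7: (2,3,4,8,1,5,6) (2,3,4,8,1,6,5) (2,3,5,8,1,6,4) (2,4,3,8,1,5,6) (2,4,3,8,1,6,5) (2,5,3,8,1,4,6) (2,5,3,8,1,6,4) (2,6,3,8,1,4,5) (2,6,3,8,1,5,4) (2,8,3,4,1,5,6) (2,8,3,4,1,6,5) (2,8,3,5,1,4,6) (2,8,3,5,1,6,4) (2,8,3,6,1,4,5) (2,8,3,6,1,5,4) (2,8,4,3,1,5,6) (2,8,4,3,1,6,5) (2,8,5,3,1,6,4) — 18.
Summing: 18 + 18 + 18 = 54.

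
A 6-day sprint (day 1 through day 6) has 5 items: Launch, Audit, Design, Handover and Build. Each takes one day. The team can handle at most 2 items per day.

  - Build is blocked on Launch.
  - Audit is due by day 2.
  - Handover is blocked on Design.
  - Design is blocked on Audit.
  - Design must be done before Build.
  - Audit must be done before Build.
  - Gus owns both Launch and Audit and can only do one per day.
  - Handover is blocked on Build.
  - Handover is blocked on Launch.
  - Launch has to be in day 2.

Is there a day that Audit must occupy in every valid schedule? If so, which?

Audit's window is day 1–day 2.
Launch is fixed at day 2, and Audit can't share a day with Launch.
So Audit must be day 1.

day 1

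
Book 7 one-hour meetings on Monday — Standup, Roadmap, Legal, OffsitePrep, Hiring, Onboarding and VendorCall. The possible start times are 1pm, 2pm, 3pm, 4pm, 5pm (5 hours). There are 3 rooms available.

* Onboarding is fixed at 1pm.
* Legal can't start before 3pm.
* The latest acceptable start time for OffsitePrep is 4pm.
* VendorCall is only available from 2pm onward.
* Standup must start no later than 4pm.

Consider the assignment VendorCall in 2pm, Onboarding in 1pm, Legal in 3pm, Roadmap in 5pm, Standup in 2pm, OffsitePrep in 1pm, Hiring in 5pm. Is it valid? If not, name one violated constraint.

Onboarding is fixed at 1pm — holds.
Standup must start no later than 4pm — holds.
There are 3 rooms available — holds.
VendorCall is only available from 2pm onward — holds.
Legal can't start before 3pm — holds.
The latest acceptable start time for OffsitePrep is 4pm — holds.

Valid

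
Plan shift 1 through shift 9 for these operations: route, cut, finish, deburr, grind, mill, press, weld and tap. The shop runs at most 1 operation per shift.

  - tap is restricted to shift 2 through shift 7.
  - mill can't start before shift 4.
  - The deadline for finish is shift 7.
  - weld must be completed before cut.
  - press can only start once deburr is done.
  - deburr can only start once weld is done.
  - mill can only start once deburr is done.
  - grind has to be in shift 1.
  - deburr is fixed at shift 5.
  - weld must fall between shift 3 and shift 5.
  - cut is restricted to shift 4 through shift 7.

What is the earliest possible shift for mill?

shift 6

Mill is available from shift 4; precedence pushes mill to at least shift 6.
mill at shift 6 is achievable: press=shift 8, finish=shift 7, route=shift 9, tap=shift 2, weld=shift 3, deburr=shift 5, cut=shift 4, mill=shift 6, grind=shift 1.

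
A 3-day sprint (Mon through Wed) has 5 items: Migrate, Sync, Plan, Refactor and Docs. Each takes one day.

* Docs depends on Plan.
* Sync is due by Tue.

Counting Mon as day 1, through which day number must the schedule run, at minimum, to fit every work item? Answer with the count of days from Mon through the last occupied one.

2

The precedence chain requires at least 2 distinct days.
2 works (last occupied day: Tue): for example Refactor in Mon, Migrate in Mon, Sync in Mon, Docs in Tue, Plan in Mon.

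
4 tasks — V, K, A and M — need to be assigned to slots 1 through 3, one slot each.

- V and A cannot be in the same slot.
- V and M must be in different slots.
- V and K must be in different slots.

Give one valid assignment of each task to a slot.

M -> 2, K -> 2, V -> 1, A -> 2

Checking: V(1) != K(2); V(1) != M(2); V(1) != A(2).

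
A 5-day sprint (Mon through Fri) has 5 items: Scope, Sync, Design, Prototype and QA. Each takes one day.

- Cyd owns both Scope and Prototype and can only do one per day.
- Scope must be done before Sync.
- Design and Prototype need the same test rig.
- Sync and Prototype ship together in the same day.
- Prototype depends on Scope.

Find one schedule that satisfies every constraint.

Design -> Mon, Scope -> Mon, Prototype -> Tue, Sync -> Tue, QA -> Mon

Checking: Scope(Mon) before Sync(Tue); Scope(Mon) before Prototype(Tue); Design(Mon) != Prototype(Tue); Scope(Mon) != Prototype(Tue); Sync = Prototype = Tue.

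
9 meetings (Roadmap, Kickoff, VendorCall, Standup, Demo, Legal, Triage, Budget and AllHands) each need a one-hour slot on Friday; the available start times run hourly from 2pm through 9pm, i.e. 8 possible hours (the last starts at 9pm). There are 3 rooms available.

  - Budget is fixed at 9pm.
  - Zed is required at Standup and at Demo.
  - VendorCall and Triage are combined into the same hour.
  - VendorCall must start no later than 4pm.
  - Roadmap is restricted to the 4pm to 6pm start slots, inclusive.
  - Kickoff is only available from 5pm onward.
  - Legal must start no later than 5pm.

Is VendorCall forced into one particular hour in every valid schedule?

VendorCall can be 2pm (e.g. Triage -> 2pm; AllHands -> 3pm; Budget -> 9pm; Kickoff -> 5pm; Roadmap -> 4pm; Legal -> 2pm; Standup -> 3pm; VendorCall -> 2pm; Demo -> 4pm) or 3pm (e.g. VendorCall=3pm, Triage=3pm, Budget=9pm, Demo=3pm, AllHands=2pm, Kickoff=5pm, Standup=2pm, Roadmap=4pm, Legal=2pm).

No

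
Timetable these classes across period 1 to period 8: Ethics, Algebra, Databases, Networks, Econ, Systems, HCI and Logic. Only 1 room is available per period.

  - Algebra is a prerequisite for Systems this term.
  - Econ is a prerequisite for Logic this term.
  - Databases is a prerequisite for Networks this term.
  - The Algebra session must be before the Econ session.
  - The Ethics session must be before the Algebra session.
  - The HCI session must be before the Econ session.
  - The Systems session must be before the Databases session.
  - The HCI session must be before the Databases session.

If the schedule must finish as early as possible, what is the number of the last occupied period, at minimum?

The precedence chain requires at least 5 distinct periods.
With at most 1 per period and 8 classes, at least 8 periods are needed.
8 works (last occupied period: period 8): for example Ethics in period 1; Econ in period 6; Algebra in period 2; HCI in period 4; Logic in period 8; Databases in period 5; Systems in period 3; Networks in period 7.

8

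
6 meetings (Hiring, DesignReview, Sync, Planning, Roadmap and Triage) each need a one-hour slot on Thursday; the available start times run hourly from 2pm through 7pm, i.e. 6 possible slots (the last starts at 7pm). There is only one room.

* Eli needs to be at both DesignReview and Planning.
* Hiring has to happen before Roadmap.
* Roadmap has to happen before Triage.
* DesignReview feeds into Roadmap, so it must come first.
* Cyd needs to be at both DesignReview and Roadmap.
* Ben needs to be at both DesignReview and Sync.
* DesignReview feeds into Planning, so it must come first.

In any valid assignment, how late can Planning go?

Precedence pushes Planning to at least 3pm.
Planning at 7pm is achievable: DesignReview -> 2pm, Hiring -> 3pm, Roadmap -> 4pm, Planning -> 7pm, Triage -> 5pm, Sync -> 6pm.

7pm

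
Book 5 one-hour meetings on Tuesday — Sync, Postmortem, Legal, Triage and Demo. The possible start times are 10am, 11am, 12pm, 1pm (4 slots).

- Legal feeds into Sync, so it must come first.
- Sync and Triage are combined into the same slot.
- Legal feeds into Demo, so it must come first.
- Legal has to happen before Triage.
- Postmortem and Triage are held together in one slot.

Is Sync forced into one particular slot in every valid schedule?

No

Sync can be 11am (e.g. Demo in 11am, Triage in 11am, Sync in 11am, Postmortem in 11am, Legal in 10am) or 12pm (e.g. Triage=12pm; Demo=11am; Legal=10am; Sync=12pm; Postmortem=12pm).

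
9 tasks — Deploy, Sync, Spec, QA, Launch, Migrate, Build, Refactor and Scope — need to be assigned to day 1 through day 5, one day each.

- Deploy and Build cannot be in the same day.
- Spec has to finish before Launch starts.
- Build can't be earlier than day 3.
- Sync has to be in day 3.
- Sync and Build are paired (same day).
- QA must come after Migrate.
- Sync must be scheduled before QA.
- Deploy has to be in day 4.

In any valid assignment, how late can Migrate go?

Downstream work caps Migrate at day 4.
Migrate at day 4 is achievable: Spec -> day 1; Build -> day 3; Launch -> day 2; Scope -> day 1; Sync -> day 3; Migrate -> day 4; Deploy -> day 4; QA -> day 5; Refactor -> day 1.

day 4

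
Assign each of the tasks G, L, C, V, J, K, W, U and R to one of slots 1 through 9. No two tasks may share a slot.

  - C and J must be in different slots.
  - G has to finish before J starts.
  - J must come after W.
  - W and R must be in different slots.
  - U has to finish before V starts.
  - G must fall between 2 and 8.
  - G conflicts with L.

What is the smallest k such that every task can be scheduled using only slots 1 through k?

9

The precedence chain requires at least 2 distinct slots.
With at most 1 per slot and 9 tasks, at least 9 slots are needed.
Propagating the time windows through the other constraints, J can't land before 3, so the schedule must run through at least slot 3.
9 works (last occupied slot: 9): for example J -> 3; U -> 4; V -> 5; G -> 2; K -> 8; L -> 6; R -> 9; W -> 1; C -> 7.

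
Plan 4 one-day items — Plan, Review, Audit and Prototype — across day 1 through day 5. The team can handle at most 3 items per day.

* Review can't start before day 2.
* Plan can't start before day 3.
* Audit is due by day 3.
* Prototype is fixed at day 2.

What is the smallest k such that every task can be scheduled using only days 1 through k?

With at most 3 per day and 4 tasks, at least 2 days are needed.
Plan can't be placed before day 3, so the schedule must run through at least day 3.
3 works (last occupied day: day 3): for example Prototype=day 2; Audit=day 1; Plan=day 3; Review=day 2.

3 days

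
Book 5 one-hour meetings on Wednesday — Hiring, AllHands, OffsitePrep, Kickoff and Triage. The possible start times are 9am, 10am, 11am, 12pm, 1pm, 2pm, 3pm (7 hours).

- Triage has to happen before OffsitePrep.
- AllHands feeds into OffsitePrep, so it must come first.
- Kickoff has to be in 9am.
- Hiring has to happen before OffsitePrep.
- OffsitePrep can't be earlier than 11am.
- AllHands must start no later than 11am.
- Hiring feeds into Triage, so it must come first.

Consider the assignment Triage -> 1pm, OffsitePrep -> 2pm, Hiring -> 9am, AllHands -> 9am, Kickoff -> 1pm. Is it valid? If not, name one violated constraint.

Hiring feeds into Triage, so it must come first — holds.
OffsitePrep can't be earlier than 11am — holds.
Hiring has to happen before OffsitePrep — holds.
AllHands must start no later than 11am — holds.
Kickoff has to be in 9am — violated.
AllHands feeds into OffsitePrep, so it must come first — holds.
Triage has to happen before OffsitePrep — holds.

Invalid. Kickoff has to be in 9am.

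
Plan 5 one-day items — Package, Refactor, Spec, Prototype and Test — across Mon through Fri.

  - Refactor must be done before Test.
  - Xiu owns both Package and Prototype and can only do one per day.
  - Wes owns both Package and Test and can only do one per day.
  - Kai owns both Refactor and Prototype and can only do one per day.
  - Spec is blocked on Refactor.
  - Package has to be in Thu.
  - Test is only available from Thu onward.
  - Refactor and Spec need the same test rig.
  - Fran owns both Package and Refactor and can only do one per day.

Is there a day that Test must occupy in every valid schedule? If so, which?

Fri

Test's window is Thu–Fri.
Package is fixed at Thu, and Test can't share a day with Package.
So Test must be Fri.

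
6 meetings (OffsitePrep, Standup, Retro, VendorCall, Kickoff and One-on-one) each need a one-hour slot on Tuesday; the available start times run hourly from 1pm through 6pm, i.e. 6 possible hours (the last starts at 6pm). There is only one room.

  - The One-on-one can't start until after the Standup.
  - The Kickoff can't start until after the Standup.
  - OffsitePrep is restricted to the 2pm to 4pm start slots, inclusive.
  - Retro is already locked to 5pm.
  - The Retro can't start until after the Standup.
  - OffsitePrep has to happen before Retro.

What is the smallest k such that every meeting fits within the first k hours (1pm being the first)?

6

The precedence chain requires at least 2 distinct hours.
With at most 1 per hour and 6 meetings, at least 6 hours are needed.
Retro can't be placed before 5pm — that is hour 5 counting from 1pm — so the schedule must run through at least 5 hours.
6 works (last occupied hour: 6pm): for example OffsitePrep=2pm, One-on-one=4pm, VendorCall=6pm, Retro=5pm, Standup=1pm, Kickoff=3pm.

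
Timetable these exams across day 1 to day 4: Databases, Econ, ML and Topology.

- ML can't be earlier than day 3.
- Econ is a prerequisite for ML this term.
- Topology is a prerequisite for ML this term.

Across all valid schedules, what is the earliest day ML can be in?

day 3

ML is available from day 3.
ML at day 3 is achievable: ML -> day 3, Topology -> day 1, Econ -> day 1, Databases -> day 1.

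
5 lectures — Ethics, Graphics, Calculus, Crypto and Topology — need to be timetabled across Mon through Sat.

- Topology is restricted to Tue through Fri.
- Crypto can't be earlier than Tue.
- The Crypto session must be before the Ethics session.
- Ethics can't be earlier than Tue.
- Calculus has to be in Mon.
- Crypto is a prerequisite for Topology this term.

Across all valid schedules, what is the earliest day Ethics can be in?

Wed

Ethics is available from Tue; precedence pushes Ethics to at least Wed.
Ethics at Wed is achievable: Crypto in Tue; Graphics in Mon; Calculus in Mon; Topology in Wed; Ethics in Wed.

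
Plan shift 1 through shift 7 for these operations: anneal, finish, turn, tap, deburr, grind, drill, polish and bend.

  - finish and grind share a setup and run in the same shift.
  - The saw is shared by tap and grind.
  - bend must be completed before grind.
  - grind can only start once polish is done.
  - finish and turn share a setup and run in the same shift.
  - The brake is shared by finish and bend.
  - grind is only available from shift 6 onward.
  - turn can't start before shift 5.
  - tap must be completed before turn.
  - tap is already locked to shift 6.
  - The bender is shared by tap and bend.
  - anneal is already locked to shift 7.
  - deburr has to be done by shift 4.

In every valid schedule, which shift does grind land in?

grind's window is shift 6–shift 7.
tap is fixed at shift 6, and grind can't share a shift with tap.
So grind must be shift 7.

shift 7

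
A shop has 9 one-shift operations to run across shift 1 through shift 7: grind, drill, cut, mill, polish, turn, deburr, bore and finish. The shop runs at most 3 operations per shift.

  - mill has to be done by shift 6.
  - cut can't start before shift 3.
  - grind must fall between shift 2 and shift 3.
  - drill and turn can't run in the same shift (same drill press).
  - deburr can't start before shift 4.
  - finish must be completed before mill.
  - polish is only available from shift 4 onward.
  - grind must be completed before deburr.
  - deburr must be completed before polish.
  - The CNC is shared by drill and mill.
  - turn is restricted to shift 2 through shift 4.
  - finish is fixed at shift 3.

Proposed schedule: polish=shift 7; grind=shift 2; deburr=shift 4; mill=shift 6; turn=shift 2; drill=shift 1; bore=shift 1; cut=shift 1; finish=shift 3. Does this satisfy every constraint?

Invalid. cut can't start before shift 3.

polish is only available from shift 4 onward — holds.
finish must be completed before mill — holds.
drill and turn can't run in the same shift (same drill press) — holds.
cut can't start before shift 3 — violated.
The CNC is shared by drill and mill — holds.
grind must fall between shift 2 and shift 3 — holds.
deburr can't start before shift 4 — holds.
turn is restricted to shift 2 through shift 4 — holds.
mill has to be done by shift 6 — holds.
grind must be completed before deburr — holds.
deburr must be completed before polish — holds.
The shop runs at most 3 operations per shift — holds.
finish is fixed at shift 3 — holds.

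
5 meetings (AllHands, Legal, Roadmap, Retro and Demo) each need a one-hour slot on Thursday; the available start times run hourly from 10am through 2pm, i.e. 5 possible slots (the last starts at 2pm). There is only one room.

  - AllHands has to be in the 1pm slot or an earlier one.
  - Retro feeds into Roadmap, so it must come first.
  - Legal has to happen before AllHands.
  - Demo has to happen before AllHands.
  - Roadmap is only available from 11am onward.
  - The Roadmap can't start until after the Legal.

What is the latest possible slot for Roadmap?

2pm

Roadmap is available from 11am.
Roadmap at 2pm is achievable: Retro -> 1pm, AllHands -> 12pm, Roadmap -> 2pm, Legal -> 10am, Demo -> 11am.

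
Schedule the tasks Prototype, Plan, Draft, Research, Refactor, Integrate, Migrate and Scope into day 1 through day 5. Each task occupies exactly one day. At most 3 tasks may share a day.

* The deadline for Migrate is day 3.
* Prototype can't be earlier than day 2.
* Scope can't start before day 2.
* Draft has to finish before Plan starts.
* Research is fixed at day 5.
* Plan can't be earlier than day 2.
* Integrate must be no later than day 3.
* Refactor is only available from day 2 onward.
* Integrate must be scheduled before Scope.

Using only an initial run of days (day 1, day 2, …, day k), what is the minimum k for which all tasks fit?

The precedence chain requires at least 2 distinct days.
With at most 3 per day and 8 tasks, at least 3 days are needed.
Research can't be placed before day 5, so the schedule must run through at least day 5.
5 works (last occupied day: day 5): for example Draft -> day 1, Integrate -> day 1, Migrate -> day 1, Research -> day 5, Scope -> day 2, Refactor -> day 3, Prototype -> day 2, Plan -> day 2.

5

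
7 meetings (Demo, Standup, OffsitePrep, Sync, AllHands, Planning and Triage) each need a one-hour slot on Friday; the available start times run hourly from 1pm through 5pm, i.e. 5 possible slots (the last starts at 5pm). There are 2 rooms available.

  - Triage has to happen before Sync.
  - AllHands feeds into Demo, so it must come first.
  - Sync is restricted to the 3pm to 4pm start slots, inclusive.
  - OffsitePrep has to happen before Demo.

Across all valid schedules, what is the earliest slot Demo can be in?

Precedence pushes Demo to at least 2pm.
Demo at 2pm is achievable: Sync in 3pm; Demo in 2pm; AllHands in 1pm; Planning in 4pm; Standup in 3pm; OffsitePrep in 1pm; Triage in 2pm.

2pm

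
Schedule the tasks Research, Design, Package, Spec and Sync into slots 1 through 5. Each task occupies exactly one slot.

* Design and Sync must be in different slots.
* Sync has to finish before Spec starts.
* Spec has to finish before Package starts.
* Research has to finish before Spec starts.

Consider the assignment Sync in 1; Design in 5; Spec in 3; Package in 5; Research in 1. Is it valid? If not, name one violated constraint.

Yes, all constraints hold

Sync has to finish before Spec starts — holds.
Spec has to finish before Package starts — holds.
Research has to finish before Spec starts — holds.
Design and Sync must be in different slots — holds.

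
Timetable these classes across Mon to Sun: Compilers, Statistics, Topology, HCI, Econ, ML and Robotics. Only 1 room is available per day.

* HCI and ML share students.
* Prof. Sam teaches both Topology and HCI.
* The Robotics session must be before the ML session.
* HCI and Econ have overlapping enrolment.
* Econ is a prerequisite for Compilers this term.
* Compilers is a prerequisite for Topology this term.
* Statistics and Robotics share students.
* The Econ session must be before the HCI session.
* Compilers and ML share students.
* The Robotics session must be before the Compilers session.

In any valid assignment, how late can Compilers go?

Sat

Precedence pushes Compilers to at least Tue; downstream work caps Compilers at Sat.
Compilers at Sat is achievable: Econ -> Mon, HCI -> Wed, Statistics -> Fri, Robotics -> Tue, Topology -> Sun, Compilers -> Sat, ML -> Thu.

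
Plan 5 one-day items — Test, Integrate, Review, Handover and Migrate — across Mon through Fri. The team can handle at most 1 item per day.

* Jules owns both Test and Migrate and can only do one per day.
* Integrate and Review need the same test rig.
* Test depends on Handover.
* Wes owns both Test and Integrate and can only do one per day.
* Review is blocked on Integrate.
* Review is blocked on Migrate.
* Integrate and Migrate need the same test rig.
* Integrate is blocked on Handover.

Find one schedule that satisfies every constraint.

Review=Thu; Integrate=Tue; Handover=Mon; Migrate=Wed; Test=Fri

Checking: Migrate(Wed) before Review(Thu); Handover(Mon) before Integrate(Tue); Handover(Mon) before Test(Fri); Integrate(Tue) before Review(Thu); Test(Fri) != Migrate(Wed); Test(Fri) != Integrate(Tue); Integrate(Tue) != Review(Thu); Integrate(Tue) != Migrate(Wed); max 1 per day (cap 1).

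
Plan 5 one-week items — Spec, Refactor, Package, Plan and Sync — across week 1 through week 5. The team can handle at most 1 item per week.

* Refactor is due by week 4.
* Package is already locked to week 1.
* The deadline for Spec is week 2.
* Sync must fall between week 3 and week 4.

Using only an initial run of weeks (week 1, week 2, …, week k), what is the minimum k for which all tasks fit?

With at most 1 per week and 5 tasks, at least 5 weeks are needed.
Sync can't be placed before week 3, so the schedule must run through at least week 3.
5 works (last occupied week: week 5): for example Sync in week 3, Package in week 1, Spec in week 2, Refactor in week 4, Plan in week 5.

5 weeks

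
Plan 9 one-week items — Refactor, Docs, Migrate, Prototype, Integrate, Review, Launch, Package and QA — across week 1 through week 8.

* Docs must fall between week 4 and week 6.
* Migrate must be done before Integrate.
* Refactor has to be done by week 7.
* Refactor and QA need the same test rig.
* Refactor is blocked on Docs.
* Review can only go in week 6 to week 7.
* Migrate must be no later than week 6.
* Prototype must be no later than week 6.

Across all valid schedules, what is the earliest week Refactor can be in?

Precedence pushes Refactor to at least week 5; Refactor's own window allows nothing later than week 7.
Refactor at week 5 is achievable: Migrate -> week 1; Prototype -> week 1; Docs -> week 4; QA -> week 1; Integrate -> week 2; Package -> week 1; Launch -> week 1; Review -> week 6; Refactor -> week 5.

week 5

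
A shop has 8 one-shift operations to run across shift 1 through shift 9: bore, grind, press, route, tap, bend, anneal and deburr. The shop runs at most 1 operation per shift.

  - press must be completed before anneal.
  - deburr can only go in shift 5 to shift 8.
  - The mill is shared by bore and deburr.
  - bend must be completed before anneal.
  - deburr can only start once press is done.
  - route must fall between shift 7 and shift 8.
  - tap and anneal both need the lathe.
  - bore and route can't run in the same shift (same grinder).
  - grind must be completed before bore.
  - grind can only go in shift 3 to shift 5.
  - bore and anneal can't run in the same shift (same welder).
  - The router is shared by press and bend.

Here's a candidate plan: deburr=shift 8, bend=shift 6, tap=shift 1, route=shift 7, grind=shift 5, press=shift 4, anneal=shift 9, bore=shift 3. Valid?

Invalid. grind must be completed before bore.

The router is shared by press and bend — holds.
deburr can only start once press is done — holds.
The shop runs at most 1 operation per shift — holds.
The mill is shared by bore and deburr — holds.
grind must be completed before bore — violated.
press must be completed before anneal — holds.
bore and route can't run in the same shift (same grinder) — holds.
grind can only go in shift 3 to shift 5 — holds.
deburr can only go in shift 5 to shift 8 — holds.
bore and anneal can't run in the same shift (same welder) — holds.
bend must be completed before anneal — holds.
route must fall between shift 7 and shift 8 — holds.
tap and anneal both need the lathe — holds.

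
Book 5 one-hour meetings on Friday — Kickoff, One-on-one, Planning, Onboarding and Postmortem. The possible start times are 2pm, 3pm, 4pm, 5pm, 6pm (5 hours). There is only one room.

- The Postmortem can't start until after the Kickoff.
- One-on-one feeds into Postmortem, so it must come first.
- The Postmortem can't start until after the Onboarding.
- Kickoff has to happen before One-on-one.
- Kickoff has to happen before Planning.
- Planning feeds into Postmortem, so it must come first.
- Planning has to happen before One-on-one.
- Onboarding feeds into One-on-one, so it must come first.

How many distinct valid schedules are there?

Enumerating: Kickoff in 2pm, One-on-one in 5pm, Planning in 3pm, Onboarding in 4pm, Postmortem in 6pm | Onboarding -> 3pm; One-on-one -> 5pm; Postmortem -> 6pm; Kickoff -> 2pm; Planning -> 4pm | One-on-one=5pm; Postmortem=6pm; Onboarding=2pm; Planning=4pm; Kickoff=3pm.

3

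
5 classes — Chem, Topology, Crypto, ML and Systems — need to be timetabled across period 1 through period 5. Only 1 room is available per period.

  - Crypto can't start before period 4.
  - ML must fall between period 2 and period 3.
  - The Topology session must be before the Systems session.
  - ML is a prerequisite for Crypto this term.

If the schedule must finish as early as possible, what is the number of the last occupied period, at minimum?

The precedence chain requires at least 2 distinct periods.
With at most 1 per period and 5 classes, at least 5 periods are needed.
Crypto can't be placed before period 4, so the schedule must run through at least period 4.
5 works (last occupied period: period 5): for example Topology=period 1, Systems=period 3, Crypto=period 4, Chem=period 5, ML=period 2.

period 5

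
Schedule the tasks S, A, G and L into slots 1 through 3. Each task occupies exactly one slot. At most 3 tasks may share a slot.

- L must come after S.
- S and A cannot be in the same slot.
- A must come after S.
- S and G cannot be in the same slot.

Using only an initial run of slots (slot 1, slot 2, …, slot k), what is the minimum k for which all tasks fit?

2

The precedence chain requires at least 2 distinct slots.
With at most 3 per slot and 4 tasks, at least 2 slots are needed.
2 works (last occupied slot: 2): for example A in 2, S in 1, G in 2, L in 2.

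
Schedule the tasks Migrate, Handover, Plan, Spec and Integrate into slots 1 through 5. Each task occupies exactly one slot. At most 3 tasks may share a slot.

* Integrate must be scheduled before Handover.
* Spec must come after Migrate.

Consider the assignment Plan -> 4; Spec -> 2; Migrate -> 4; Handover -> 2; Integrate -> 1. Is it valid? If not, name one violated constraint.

Spec must come after Migrate — violated.
Integrate must be scheduled before Handover — holds.
At most 3 tasks may share a slot — holds.

No — it violates: Spec must come after Migrate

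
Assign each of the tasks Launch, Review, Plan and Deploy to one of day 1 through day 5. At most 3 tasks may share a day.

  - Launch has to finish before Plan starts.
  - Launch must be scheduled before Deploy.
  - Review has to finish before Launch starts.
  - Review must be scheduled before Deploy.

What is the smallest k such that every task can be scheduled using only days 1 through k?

3 days

The precedence chain requires at least 3 distinct days.
With at most 3 per day and 4 tasks, at least 2 days are needed.
3 works (last occupied day: day 3): for example Plan -> day 3, Launch -> day 2, Review -> day 1, Deploy -> day 3.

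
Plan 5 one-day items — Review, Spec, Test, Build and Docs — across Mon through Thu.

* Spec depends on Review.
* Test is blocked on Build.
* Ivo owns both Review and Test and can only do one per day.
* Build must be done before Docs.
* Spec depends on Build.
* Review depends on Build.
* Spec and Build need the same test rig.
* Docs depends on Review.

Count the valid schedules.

11

Splitting on Review: it can be Tue (8), Wed (3). Listing each branch's schedules as (Spec, Test, Build, Docs):
Review=Tue: (Wed,Wed,Mon,Wed) (Wed,Wed,Mon,Thu) (Wed,Thu,Mon,Wed) (Wed,Thu,Mon,Thu) (Thu,Wed,Mon,Wed) (Thu,Wed,Mon,Thu) (Thu,Thu,Mon,Wed) (Thu,Thu,Mon,Thu) — 8.
Review=Wed: (Thu,Tue,Mon,Thu) (Thu,Thu,Mon,Thu) (Thu,Thu,Tue,Thu) — 3.
Summing: 8 + 3 = 11.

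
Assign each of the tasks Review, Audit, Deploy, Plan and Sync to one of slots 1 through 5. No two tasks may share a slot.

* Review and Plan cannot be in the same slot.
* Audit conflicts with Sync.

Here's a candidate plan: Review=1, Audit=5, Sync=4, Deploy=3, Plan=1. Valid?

No. Review and Plan cannot be in the same slot is not satisfied.

Review and Plan cannot be in the same slot — violated.
No two tasks may share a slot — violated.
Audit conflicts with Sync — holds.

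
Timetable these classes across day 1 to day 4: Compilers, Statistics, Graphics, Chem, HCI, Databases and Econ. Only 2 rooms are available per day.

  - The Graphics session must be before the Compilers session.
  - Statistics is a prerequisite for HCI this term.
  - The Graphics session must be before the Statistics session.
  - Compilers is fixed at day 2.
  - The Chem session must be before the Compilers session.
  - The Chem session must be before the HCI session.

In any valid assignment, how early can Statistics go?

day 2

Precedence pushes Statistics to at least day 2; downstream work caps Statistics at day 3.
Statistics at day 2 is achievable: Statistics in day 2; Econ in day 4; Databases in day 3; Chem in day 1; Compilers in day 2; Graphics in day 1; HCI in day 3.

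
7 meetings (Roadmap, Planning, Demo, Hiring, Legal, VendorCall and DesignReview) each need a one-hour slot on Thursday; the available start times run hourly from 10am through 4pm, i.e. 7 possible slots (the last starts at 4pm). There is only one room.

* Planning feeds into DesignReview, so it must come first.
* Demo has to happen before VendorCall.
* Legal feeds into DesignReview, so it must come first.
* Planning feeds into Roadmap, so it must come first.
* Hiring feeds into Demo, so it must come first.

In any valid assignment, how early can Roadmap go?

11am

Precedence pushes Roadmap to at least 11am.
Roadmap at 11am is achievable: Demo -> 1pm, Roadmap -> 11am, Legal -> 2pm, Planning -> 10am, Hiring -> 12pm, DesignReview -> 3pm, VendorCall -> 4pm.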